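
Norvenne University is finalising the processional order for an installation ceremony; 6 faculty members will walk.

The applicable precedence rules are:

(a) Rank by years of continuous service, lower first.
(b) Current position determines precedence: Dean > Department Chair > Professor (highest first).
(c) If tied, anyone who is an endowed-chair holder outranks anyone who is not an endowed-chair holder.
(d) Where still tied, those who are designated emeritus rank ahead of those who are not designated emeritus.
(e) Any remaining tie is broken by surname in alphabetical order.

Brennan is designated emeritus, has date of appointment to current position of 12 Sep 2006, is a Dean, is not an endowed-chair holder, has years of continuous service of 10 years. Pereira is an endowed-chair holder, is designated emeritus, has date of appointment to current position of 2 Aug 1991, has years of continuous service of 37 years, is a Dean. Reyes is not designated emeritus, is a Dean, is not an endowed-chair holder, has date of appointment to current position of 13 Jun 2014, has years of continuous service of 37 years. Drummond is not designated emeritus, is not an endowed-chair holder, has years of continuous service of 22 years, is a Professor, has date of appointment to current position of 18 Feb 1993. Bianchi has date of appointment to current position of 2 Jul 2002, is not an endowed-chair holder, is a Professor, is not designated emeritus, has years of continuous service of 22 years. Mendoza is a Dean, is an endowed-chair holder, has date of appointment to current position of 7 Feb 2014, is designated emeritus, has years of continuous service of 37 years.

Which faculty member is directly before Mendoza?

By years of continuous service (lower first): Brennan (10 years); then Bianchi and Drummond (both 22 years); then Mendoza, Pereira and Reyes (each 37 years).
Bianchi and Drummond are each Professor, so the next rule applies.
Bianchi and Drummond are each not an endowed-chair holder, so the next rule applies.
Bianchi and Drummond are each not designated emeritus, so the next rule applies.
Among Bianchi and Drummond, alphabetically by surname: Bianchi before Drummond.
Mendoza, Pereira and Reyes are each Dean, so the next rule applies.
Among Mendoza, Pereira and Reyes, an endowed-chair holder before not an endowed-chair holder: Mendoza and Pereira (an endowed-chair holder) before Reyes (not an endowed-chair holder).
Mendoza and Pereira are each designated emeritus, so the next rule applies.
Among Mendoza and Pereira, alphabetically by surname: Mendoza before Pereira.
Order: Brennan, Bianchi, Drummond, Mendoza, Pereira, Reyes.

Drummond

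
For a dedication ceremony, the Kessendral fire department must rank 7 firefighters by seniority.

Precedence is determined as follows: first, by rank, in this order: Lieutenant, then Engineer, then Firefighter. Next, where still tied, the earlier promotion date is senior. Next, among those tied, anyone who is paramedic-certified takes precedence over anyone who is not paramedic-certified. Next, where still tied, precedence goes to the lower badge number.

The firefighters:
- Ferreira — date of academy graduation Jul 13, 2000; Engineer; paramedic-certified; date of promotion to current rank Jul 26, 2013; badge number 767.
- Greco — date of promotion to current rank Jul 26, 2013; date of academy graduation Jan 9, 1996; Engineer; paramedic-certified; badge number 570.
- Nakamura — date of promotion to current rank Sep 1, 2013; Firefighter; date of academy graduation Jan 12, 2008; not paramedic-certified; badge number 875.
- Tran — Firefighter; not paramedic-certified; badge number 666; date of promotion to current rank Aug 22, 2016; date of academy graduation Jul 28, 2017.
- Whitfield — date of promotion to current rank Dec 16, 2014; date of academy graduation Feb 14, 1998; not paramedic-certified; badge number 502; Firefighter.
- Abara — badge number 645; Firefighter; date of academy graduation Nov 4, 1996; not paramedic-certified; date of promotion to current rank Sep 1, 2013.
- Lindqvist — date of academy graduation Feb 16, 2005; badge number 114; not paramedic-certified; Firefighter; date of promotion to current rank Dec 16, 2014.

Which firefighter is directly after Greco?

By rank: Greco and Ferreira (Engineer); then Abara, Nakamura, Lindqvist, Whitfield and Tran (Firefighter).
Greco and Ferreira both have date of promotion to current rank Jul 26, 2013, so the next rule applies.
Greco and Ferreira are each paramedic-certified, so the next rule applies.
Among Greco and Ferreira, by badge number (lower first): Greco (570) before Ferreira (767).
Among Abara, Nakamura, Lindqvist, Whitfield and Tran, by date of promotion to current rank (earlier first): Abara and Nakamura (Sep 1, 2013) before Lindqvist and Whitfield (Dec 16, 2014) before Tran (Aug 22, 2016).
Abara and Nakamura are each not paramedic-certified, so the next rule applies.
Among Abara and Nakamura, by badge number (lower first): Abara (645) before Nakamura (875).
Lindqvist and Whitfield are each not paramedic-certified, so the next rule applies.
Among Lindqvist and Whitfield, by badge number (lower first): Lindqvist (114) before Whitfield (502).
Order: Greco, Ferreira, Abara, Nakamura, Lindqvist, Whitfield, Tran.

Ferreira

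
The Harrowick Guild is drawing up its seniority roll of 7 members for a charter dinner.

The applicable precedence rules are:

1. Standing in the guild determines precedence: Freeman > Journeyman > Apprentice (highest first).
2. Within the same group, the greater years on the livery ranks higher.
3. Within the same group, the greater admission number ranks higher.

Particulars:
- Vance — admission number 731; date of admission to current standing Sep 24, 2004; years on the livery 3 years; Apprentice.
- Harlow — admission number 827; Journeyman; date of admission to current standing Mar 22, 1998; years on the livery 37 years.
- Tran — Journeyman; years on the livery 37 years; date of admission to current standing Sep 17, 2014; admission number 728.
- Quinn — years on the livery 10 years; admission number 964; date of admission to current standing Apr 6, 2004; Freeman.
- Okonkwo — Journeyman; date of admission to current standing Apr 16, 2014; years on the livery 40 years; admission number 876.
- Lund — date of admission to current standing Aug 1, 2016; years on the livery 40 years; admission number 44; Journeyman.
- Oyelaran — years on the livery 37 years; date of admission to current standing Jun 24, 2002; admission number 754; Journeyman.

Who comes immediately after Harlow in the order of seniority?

Oyelaran

By standing in the guild: Quinn (Freeman); then Okonkwo, Lund, Harlow, Oyelaran and Tran (Journeyman); then Vance (Apprentice).
Among Okonkwo, Lund, Harlow, Oyelaran and Tran, by years on the livery (higher first): Okonkwo and Lund (40 years) before Harlow, Oyelaran and Tran (37 years).
Among Okonkwo and Lund, by admission number (higher first): Okonkwo (876) before Lund (44).
Among Harlow, Oyelaran and Tran, by admission number (higher first): Harlow (827) before Oyelaran (754) before Tran (728).
Order: Quinn, Okonkwo, Lund, Harlow, Oyelaran, Tran, Vance.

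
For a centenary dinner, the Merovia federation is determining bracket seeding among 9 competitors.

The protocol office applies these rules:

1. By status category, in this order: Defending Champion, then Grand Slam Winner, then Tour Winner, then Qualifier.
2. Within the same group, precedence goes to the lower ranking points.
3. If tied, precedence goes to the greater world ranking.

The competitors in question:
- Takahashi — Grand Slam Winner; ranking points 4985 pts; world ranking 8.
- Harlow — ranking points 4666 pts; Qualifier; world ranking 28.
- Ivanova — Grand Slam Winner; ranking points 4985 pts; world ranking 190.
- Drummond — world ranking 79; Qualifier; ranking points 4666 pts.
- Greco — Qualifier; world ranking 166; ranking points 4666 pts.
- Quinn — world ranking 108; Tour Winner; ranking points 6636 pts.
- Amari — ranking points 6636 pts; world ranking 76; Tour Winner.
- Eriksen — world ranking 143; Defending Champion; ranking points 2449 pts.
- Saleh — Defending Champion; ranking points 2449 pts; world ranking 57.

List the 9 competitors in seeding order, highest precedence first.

Eriksen, Saleh, Ivanova, Takahashi, Quinn, Amari, Greco, Drummond, Harlow

By status category: Eriksen and Saleh (Defending Champion); then Ivanova and Takahashi (Grand Slam Winner); then Quinn and Amari (Tour Winner); then Greco, Drummond and Harlow (Qualifier).
Eriksen and Saleh both have ranking points 2449 pts, so the next rule applies.
Among Eriksen and Saleh, by world ranking (higher first): Eriksen (143) before Saleh (57).
Ivanova and Takahashi both have ranking points 4985 pts, so the next rule applies.
Among Ivanova and Takahashi, by world ranking (higher first): Ivanova (190) before Takahashi (8).
Quinn and Amari both have ranking points 6636 pts, so the next rule applies.
Among Quinn and Amari, by world ranking (higher first): Quinn (108) before Amari (76).
Greco, Drummond and Harlow all have ranking points 4666 pts, so the next rule applies.
Among Greco, Drummond and Harlow, by world ranking (higher first): Greco (166) before Drummond (79) before Harlow (28).
Full order: Eriksen, Saleh, Ivanova, Takahashi, Quinn, Amari, Greco, Drummond, Harlow.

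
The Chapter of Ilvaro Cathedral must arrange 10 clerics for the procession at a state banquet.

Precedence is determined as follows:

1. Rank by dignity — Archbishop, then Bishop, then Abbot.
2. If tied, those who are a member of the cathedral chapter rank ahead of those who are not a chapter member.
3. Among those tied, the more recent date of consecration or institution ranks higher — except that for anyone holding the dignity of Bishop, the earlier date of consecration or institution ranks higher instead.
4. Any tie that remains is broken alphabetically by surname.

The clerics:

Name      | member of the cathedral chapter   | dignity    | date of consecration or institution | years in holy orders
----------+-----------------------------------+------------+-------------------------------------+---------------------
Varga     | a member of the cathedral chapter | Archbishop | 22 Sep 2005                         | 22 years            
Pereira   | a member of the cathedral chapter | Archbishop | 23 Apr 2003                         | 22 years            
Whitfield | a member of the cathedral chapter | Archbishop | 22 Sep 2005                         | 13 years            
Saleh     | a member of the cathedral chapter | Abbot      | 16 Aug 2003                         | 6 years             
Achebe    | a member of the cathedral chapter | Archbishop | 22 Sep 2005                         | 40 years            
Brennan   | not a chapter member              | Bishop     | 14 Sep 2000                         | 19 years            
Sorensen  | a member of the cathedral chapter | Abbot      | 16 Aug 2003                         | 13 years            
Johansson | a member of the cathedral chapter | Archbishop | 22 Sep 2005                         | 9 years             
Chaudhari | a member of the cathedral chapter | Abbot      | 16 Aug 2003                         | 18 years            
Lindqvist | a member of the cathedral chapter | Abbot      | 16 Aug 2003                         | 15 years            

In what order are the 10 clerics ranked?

By dignity: Achebe, Johansson, Varga, Whitfield and Pereira (Archbishop); then Brennan (Bishop); then Chaudhari, Lindqvist, Saleh and Sorensen (Abbot).
Achebe, Johansson, Varga, Whitfield and Pereira are each a member of the cathedral chapter, so the next rule applies.
Among Achebe, Johansson, Varga, Whitfield and Pereira, by date of consecration or institution (later first): Achebe, Johansson, Varga and Whitfield (22 Sep 2005) before Pereira (23 Apr 2003).
Among Achebe, Johansson, Varga and Whitfield, alphabetically by surname: Achebe before Johansson before Varga before Whitfield.
Chaudhari, Lindqvist, Saleh and Sorensen are each a member of the cathedral chapter, so the next rule applies.
Chaudhari, Lindqvist, Saleh and Sorensen all have date of consecration or institution 16 Aug 2003, so the next rule applies.
Among Chaudhari, Lindqvist, Saleh and Sorensen, alphabetically by surname: Chaudhari before Lindqvist before Saleh before Sorensen.
Full order: Achebe, Johansson, Varga, Whitfield, Pereira, Brennan, Chaudhari, Lindqvist, Saleh, Sorensen.

Achebe, Johansson, Varga, Whitfield, Pereira, Brennan, Chaudhari, Lindqvist, Saleh, Sorensen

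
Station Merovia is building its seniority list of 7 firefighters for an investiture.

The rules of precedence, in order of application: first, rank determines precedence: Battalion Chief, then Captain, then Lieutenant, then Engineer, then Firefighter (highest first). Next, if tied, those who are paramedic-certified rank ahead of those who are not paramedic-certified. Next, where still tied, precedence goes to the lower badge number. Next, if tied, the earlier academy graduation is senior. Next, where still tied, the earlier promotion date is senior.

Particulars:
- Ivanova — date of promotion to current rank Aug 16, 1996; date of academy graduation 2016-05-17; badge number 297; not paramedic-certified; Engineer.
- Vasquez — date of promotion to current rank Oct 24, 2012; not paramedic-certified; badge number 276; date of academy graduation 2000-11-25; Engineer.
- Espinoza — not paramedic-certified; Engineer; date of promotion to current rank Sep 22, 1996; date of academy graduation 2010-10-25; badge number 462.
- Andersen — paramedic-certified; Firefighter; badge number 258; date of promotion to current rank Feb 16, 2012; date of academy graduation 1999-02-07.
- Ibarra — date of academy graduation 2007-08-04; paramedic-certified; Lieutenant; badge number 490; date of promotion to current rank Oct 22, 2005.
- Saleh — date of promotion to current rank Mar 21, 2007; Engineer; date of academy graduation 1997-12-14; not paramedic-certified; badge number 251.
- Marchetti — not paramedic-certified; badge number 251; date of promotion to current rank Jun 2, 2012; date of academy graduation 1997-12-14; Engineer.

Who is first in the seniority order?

Ibarra

By rank: Ibarra (Lieutenant); then Saleh, Marchetti, Vasquez, Ivanova and Espinoza (Engineer); then Andersen (Firefighter).
Saleh, Marchetti, Vasquez, Ivanova and Espinoza are each not paramedic-certified, so the next rule applies.
Among Saleh, Marchetti, Vasquez, Ivanova and Espinoza, by badge number (lower first): Saleh and Marchetti (251) before Vasquez (276) before Ivanova (297) before Espinoza (462).
Saleh and Marchetti both have date of academy graduation 1997-12-14, so the next rule applies.
Among Saleh and Marchetti, by date of promotion to current rank (earlier first): Saleh (Mar 21, 2007) before Marchetti (Jun 2, 2012).
Order: Ibarra, Saleh, Marchetti, Vasquez, Ivanova, Espinoza, Andersen.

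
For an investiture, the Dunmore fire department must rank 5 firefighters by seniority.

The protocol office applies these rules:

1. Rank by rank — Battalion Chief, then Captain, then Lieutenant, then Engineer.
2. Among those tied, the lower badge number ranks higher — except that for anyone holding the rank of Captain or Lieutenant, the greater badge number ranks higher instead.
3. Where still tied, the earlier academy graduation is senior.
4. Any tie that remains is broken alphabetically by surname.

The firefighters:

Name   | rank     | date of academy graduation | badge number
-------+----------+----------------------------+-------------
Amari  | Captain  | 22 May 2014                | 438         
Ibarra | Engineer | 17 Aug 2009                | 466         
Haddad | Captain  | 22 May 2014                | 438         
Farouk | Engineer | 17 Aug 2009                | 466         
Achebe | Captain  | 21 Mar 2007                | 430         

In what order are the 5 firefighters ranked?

By rank: Amari, Haddad and Achebe (Captain); then Farouk and Ibarra (Engineer).
Among Amari, Haddad and Achebe, by badge number (higher first) (reversed rule for this group): Amari and Haddad (438) before Achebe (430).
Amari and Haddad both have date of academy graduation 22 May 2014, so the next rule applies.
Among Amari and Haddad, alphabetically by surname: Amari before Haddad.
Farouk and Ibarra both have badge number 466, so the next rule applies.
Farouk and Ibarra both have date of academy graduation 17 Aug 2009, so the next rule applies.
Among Farouk and Ibarra, alphabetically by surname: Farouk before Ibarra.
Full order: Amari, Haddad, Achebe, Farouk, Ibarra.

Amari, Haddad, Achebe, Farouk, Ibarra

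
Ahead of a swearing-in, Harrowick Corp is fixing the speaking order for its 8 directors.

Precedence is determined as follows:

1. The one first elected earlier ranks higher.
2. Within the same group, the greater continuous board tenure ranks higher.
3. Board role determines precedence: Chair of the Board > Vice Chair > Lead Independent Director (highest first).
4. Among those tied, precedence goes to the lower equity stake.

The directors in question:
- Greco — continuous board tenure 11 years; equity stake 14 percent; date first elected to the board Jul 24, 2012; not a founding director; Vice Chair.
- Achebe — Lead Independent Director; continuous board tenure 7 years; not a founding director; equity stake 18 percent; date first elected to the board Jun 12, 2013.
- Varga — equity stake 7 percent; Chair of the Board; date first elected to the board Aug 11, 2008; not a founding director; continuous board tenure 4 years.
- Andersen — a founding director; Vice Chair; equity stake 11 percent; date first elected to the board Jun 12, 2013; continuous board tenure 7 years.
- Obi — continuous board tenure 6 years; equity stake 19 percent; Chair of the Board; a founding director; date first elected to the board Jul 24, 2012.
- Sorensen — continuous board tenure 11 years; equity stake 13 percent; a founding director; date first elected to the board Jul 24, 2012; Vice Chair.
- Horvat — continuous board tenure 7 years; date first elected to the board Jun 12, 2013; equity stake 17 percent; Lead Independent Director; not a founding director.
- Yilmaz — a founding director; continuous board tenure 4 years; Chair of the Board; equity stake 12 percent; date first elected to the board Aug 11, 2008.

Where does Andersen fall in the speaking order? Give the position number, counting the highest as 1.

By date first elected to the board (earlier first): Varga and Yilmaz (both Aug 11, 2008); then Sorensen, Greco and Obi (each Jul 24, 2012); then Andersen, Horvat and Achebe (each Jun 12, 2013).
Varga and Yilmaz both have continuous board tenure 4 years, so the next rule applies.
Varga and Yilmaz are each Chair of the Board, so the next rule applies.
Among Varga and Yilmaz, by equity stake (lower first): Varga (7 percent) before Yilmaz (12 percent).
Among Sorensen, Greco and Obi, by continuous board tenure (higher first): Sorensen and Greco (11 years) before Obi (6 years).
Sorensen and Greco are each Vice Chair, so the next rule applies.
Among Sorensen and Greco, by equity stake (lower first): Sorensen (13 percent) before Greco (14 percent).
Andersen, Horvat and Achebe all have continuous board tenure 7 years, so the next rule applies.
Among Andersen, Horvat and Achebe, by board role: Andersen (Vice Chair) before Horvat and Achebe (Lead Independent Director).
Among Horvat and Achebe, by equity stake (lower first): Horvat (17 percent) before Achebe (18 percent).
Order: Varga, Yilmaz, Sorensen, Greco, Obi, Andersen, Horvat, Achebe. So position 6.

6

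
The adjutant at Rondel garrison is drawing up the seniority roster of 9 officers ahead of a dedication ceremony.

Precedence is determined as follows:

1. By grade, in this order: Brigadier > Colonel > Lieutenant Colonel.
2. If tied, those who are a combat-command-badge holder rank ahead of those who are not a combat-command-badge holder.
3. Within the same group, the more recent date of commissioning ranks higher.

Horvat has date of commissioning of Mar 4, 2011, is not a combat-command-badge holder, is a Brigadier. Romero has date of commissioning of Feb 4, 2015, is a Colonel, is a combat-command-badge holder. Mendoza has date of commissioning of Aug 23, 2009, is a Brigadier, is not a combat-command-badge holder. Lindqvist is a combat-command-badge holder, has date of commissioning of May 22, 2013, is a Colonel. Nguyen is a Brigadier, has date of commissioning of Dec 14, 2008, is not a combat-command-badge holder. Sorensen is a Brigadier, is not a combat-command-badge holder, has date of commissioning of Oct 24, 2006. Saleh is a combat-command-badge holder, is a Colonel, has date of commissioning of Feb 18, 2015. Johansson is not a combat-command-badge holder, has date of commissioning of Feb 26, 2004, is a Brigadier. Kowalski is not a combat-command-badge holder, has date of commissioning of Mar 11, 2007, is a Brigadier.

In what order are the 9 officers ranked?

By grade: Horvat, Mendoza, Nguyen, Kowalski, Sorensen and Johansson (Brigadier); then Saleh, Romero and Lindqvist (Colonel).
Horvat, Mendoza, Nguyen, Kowalski, Sorensen and Johansson are each not a combat-command-badge holder, so the next rule applies.
Among Horvat, Mendoza, Nguyen, Kowalski, Sorensen and Johansson, by date of commissioning (later first): Horvat (Mar 4, 2011) before Mendoza (Aug 23, 2009) before Nguyen (Dec 14, 2008) before Kowalski (Mar 11, 2007) before Sorensen (Oct 24, 2006) before Johansson (Feb 26, 2004).
Saleh, Romero and Lindqvist are each a combat-command-badge holder, so the next rule applies.
Among Saleh, Romero and Lindqvist, by date of commissioning (later first): Saleh (Feb 18, 2015) before Romero (Feb 4, 2015) before Lindqvist (May 22, 2013).
Full order: Horvat, Mendoza, Nguyen, Kowalski, Sorensen, Johansson, Saleh, Romero, Lindqvist.

Horvat, Mendoza, Nguyen, Kowalski, Sorensen, Johansson, Saleh, Romero, Lindqvist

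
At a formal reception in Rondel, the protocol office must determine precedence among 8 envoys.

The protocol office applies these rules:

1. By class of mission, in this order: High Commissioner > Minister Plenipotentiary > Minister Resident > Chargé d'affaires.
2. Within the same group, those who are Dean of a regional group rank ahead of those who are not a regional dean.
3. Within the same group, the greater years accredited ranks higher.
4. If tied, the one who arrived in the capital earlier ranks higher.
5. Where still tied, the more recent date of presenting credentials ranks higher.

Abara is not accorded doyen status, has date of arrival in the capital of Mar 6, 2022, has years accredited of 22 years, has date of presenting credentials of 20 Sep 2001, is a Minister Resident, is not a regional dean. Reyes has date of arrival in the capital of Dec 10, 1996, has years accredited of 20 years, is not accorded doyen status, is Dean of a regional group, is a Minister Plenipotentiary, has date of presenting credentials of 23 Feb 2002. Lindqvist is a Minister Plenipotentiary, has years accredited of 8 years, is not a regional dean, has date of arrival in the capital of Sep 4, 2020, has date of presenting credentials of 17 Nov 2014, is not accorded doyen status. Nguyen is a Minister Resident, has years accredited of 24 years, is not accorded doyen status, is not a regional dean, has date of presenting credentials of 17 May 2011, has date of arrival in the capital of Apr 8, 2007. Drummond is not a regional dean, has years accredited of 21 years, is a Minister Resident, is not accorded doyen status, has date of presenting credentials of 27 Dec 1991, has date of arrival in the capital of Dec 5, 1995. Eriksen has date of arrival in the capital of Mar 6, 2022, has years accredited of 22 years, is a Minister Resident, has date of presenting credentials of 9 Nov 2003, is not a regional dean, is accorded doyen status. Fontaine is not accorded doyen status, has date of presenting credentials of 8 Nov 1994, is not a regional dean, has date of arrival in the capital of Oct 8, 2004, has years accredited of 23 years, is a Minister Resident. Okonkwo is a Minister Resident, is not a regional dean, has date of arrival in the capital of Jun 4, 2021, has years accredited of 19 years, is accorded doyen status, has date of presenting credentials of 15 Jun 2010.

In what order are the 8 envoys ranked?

Reyes, Lindqvist, Nguyen, Fontaine, Eriksen, Abara, Drummond, Okonkwo

By class of mission: Reyes and Lindqvist (Minister Plenipotentiary); then Nguyen, Fontaine, Eriksen, Abara, Drummond and Okonkwo (Minister Resident).
Among Reyes and Lindqvist, Dean of a regional group before not a regional dean: Reyes (Dean of a regional group) before Lindqvist (not a regional dean).
Nguyen, Fontaine, Eriksen, Abara, Drummond and Okonkwo are each not a regional dean, so the next rule applies.
Among Nguyen, Fontaine, Eriksen, Abara, Drummond and Okonkwo, by years accredited (higher first): Nguyen (24 years) before Fontaine (23 years) before Eriksen and Abara (22 years) before Drummond (21 years) before Okonkwo (19 years).
Eriksen and Abara both have date of arrival in the capital Mar 6, 2022, so the next rule applies.
Among Eriksen and Abara, by date of presenting credentials (later first): Eriksen (9 Nov 2003) before Abara (20 Sep 2001).
Full order: Reyes, Lindqvist, Nguyen, Fontaine, Eriksen, Abara, Drummond, Okonkwo.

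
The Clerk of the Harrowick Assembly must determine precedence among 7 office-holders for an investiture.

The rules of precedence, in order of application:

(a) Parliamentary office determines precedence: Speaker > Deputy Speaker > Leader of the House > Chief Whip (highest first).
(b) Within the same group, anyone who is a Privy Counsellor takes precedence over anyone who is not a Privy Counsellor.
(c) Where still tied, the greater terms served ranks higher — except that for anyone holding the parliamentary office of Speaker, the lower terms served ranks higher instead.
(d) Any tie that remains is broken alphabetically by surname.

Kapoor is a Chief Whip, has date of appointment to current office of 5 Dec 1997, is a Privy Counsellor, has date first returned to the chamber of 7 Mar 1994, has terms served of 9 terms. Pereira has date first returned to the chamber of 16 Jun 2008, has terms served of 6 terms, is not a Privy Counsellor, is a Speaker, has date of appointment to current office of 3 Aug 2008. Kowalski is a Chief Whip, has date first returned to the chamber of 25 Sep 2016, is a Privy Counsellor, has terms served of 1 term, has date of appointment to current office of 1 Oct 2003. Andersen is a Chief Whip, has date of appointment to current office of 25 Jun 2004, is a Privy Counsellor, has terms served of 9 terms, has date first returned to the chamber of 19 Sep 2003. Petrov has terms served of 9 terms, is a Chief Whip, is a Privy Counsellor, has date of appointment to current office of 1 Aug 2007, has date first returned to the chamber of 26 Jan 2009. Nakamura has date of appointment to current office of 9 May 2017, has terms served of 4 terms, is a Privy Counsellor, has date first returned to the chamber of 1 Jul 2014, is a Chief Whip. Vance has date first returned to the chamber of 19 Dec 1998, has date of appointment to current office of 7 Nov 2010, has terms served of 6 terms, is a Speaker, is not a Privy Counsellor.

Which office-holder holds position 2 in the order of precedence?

By parliamentary office: Pereira and Vance (Speaker); then Andersen, Kapoor, Petrov, Nakamura and Kowalski (Chief Whip).
Pereira and Vance are each not a Privy Counsellor, so the next rule applies.
Pereira and Vance both have terms served 6 terms, so the next rule applies.
Among Pereira and Vance, alphabetically by surname: Pereira before Vance.
Andersen, Kapoor, Petrov, Nakamura and Kowalski are each a Privy Counsellor, so the next rule applies.
Among Andersen, Kapoor, Petrov, Nakamura and Kowalski, by terms served (higher first): Andersen, Kapoor and Petrov (9 terms) before Nakamura (4 terms) before Kowalski (1 term).
Among Andersen, Kapoor and Petrov, alphabetically by surname: Andersen before Kapoor before Petrov.
Order: Pereira, Vance, Andersen, Kapoor, Petrov, Nakamura, Kowalski.

Vance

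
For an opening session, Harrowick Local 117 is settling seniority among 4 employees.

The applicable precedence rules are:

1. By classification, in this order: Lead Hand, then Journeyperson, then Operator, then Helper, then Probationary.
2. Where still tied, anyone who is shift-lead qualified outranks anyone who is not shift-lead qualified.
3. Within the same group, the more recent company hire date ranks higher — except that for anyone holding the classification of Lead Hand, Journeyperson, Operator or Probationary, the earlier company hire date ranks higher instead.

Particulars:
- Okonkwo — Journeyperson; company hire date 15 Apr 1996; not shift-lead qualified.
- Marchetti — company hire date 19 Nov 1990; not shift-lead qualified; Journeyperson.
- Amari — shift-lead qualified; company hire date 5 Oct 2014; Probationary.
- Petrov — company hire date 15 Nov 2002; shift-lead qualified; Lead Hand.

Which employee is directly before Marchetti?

Petrov

By classification: Petrov (Lead Hand); then Marchetti and Okonkwo (Journeyperson); then Amari (Probationary).
Marchetti and Okonkwo are each not shift-lead qualified, so the next rule applies.
Among Marchetti and Okonkwo, by company hire date (earlier first) (reversed rule for this group): Marchetti (19 Nov 1990) before Okonkwo (15 Apr 1996).
Order: Petrov, Marchetti, Okonkwo, Amari.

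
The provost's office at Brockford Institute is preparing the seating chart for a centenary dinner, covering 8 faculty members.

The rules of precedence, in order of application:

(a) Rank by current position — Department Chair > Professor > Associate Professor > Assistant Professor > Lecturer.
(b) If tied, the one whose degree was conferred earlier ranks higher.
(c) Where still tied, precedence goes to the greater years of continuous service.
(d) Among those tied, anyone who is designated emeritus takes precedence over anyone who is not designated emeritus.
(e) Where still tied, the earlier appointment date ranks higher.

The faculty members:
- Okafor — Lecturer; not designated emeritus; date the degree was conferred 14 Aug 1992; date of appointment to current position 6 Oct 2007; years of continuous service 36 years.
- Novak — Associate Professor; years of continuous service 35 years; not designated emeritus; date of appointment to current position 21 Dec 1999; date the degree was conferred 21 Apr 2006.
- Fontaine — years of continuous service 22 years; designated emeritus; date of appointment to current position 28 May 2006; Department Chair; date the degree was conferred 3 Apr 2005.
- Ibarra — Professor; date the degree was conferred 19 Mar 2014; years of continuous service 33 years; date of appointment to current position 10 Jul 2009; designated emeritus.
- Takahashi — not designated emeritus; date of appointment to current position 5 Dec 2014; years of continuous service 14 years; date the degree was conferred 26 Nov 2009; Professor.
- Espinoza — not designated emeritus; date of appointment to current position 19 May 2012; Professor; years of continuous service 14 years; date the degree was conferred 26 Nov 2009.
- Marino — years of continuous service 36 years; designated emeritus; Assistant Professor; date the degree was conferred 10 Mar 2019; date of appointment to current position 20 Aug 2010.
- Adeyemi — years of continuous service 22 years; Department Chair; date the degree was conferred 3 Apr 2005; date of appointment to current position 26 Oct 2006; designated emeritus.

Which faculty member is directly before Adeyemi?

By current position: Fontaine and Adeyemi (Department Chair); then Espinoza, Takahashi and Ibarra (Professor); then Novak (Associate Professor); then Marino (Assistant Professor); then Okafor (Lecturer).
Fontaine and Adeyemi both have date the degree was conferred 3 Apr 2005, so the next rule applies.
Fontaine and Adeyemi both have years of continuous service 22 years, so the next rule applies.
Fontaine and Adeyemi are each designated emeritus, so the next rule applies.
Among Fontaine and Adeyemi, by date of appointment to current position (earlier first): Fontaine (28 May 2006) before Adeyemi (26 Oct 2006).
Among Espinoza, Takahashi and Ibarra, by date the degree was conferred (earlier first): Espinoza and Takahashi (26 Nov 2009) before Ibarra (19 Mar 2014).
Espinoza and Takahashi both have years of continuous service 14 years, so the next rule applies.
Espinoza and Takahashi are each not designated emeritus, so the next rule applies.
Among Espinoza and Takahashi, by date of appointment to current position (earlier first): Espinoza (19 May 2012) before Takahashi (5 Dec 2014).
Order: Fontaine, Adeyemi, Espinoza, Takahashi, Ibarra, Novak, Marino, Okafor.

Fontaine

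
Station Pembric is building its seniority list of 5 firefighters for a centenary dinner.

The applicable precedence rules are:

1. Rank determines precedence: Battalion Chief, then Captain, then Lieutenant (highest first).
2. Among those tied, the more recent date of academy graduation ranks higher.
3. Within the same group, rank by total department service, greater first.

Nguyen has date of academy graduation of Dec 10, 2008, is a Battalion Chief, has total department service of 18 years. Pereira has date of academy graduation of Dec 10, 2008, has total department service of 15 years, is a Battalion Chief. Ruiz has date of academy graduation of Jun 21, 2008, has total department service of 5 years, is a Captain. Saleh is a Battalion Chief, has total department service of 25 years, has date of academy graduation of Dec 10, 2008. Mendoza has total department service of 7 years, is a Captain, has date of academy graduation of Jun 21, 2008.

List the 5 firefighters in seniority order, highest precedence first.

By rank: Saleh, Nguyen and Pereira (Battalion Chief); then Mendoza and Ruiz (Captain).
Saleh, Nguyen and Pereira all have date of academy graduation Dec 10, 2008, so the next rule applies.
Among Saleh, Nguyen and Pereira, by total department service (higher first): Saleh (25 years) before Nguyen (18 years) before Pereira (15 years).
Mendoza and Ruiz both have date of academy graduation Jun 21, 2008, so the next rule applies.
Among Mendoza and Ruiz, by total department service (higher first): Mendoza (7 years) before Ruiz (5 years).
Full order: Saleh, Nguyen, Pereira, Mendoza, Ruiz.

Saleh, Nguyen, Pereira, Mendoza, Ruiz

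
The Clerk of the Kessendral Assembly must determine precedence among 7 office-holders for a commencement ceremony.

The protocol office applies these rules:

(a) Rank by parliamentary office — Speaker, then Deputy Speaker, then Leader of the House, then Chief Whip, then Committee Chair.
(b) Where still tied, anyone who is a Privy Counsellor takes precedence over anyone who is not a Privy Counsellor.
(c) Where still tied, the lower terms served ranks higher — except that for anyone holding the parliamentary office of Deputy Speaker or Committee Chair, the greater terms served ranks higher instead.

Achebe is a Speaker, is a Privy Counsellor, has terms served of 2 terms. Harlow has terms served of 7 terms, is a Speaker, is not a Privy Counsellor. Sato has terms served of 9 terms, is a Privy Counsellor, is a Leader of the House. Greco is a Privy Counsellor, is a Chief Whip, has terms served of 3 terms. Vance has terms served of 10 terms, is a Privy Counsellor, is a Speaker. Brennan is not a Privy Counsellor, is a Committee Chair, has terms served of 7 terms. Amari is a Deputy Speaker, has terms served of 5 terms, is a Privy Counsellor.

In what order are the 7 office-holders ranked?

By parliamentary office: Achebe, Vance and Harlow (Speaker); then Amari (Deputy Speaker); then Sato (Leader of the House); then Greco (Chief Whip); then Brennan (Committee Chair).
Among Achebe, Vance and Harlow, a Privy Counsellor before not a Privy Counsellor: Achebe and Vance (a Privy Counsellor) before Harlow (not a Privy Counsellor).
Among Achebe and Vance, by terms served (lower first): Achebe (2 terms) before Vance (10 terms).
Full order: Achebe, Vance, Harlow, Amari, Sato, Greco, Brennan.

Achebe, Vance, Harlow, Amari, Sato, Greco, Brennan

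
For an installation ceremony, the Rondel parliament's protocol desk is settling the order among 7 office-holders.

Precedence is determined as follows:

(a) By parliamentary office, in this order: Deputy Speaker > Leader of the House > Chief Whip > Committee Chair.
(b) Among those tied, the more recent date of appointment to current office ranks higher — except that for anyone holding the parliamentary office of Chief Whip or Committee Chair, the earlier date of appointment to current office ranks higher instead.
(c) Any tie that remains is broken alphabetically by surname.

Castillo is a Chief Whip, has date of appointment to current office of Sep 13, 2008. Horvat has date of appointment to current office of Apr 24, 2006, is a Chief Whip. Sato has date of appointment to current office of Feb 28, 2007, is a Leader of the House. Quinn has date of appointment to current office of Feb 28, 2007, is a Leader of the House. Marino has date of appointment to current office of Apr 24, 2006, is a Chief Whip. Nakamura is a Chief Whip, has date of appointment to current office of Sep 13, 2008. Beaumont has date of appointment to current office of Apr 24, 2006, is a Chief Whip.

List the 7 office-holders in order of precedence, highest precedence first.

Quinn, Sato, Beaumont, Horvat, Marino, Castillo, Nakamura

By parliamentary office: Quinn and Sato (Leader of the House); then Beaumont, Horvat, Marino, Castillo and Nakamura (Chief Whip).
Quinn and Sato both have date of appointment to current office Feb 28, 2007, so the next rule applies.
Among Quinn and Sato, alphabetically by surname: Quinn before Sato.
Among Beaumont, Horvat, Marino, Castillo and Nakamura, by date of appointment to current office (earlier first) (reversed rule for this group): Beaumont, Horvat and Marino (Apr 24, 2006) before Castillo and Nakamura (Sep 13, 2008).
Among Beaumont, Horvat and Marino, alphabetically by surname: Beaumont before Horvat before Marino.
Among Castillo and Nakamura, alphabetically by surname: Castillo before Nakamura.
Full order: Quinn, Sato, Beaumont, Horvat, Marino, Castillo, Nakamura.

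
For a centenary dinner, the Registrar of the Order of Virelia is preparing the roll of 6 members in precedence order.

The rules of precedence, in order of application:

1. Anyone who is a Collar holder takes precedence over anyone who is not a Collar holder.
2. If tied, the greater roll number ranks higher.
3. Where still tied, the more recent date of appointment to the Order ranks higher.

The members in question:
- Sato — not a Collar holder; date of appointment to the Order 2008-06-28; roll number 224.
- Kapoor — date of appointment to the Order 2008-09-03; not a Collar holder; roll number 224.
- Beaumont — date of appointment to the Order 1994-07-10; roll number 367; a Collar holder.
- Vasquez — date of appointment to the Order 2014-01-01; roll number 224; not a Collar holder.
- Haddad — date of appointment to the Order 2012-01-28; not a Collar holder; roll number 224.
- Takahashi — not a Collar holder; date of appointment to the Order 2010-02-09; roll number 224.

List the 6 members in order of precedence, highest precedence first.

Beaumont, Vasquez, Haddad, Takahashi, Kapoor, Sato

By the first rule: Beaumont (a Collar holder); then Vasquez, Haddad, Takahashi, Kapoor and Sato (each not a Collar holder).
Vasquez, Haddad, Takahashi, Kapoor and Sato all have roll number 224, so the next rule applies.
Among Vasquez, Haddad, Takahashi, Kapoor and Sato, by date of appointment to the Order (later first): Vasquez (2014-01-01) before Haddad (2012-01-28) before Takahashi (2010-02-09) before Kapoor (2008-09-03) before Sato (2008-06-28).
Full order: Beaumont, Vasquez, Haddad, Takahashi, Kapoor, Sato.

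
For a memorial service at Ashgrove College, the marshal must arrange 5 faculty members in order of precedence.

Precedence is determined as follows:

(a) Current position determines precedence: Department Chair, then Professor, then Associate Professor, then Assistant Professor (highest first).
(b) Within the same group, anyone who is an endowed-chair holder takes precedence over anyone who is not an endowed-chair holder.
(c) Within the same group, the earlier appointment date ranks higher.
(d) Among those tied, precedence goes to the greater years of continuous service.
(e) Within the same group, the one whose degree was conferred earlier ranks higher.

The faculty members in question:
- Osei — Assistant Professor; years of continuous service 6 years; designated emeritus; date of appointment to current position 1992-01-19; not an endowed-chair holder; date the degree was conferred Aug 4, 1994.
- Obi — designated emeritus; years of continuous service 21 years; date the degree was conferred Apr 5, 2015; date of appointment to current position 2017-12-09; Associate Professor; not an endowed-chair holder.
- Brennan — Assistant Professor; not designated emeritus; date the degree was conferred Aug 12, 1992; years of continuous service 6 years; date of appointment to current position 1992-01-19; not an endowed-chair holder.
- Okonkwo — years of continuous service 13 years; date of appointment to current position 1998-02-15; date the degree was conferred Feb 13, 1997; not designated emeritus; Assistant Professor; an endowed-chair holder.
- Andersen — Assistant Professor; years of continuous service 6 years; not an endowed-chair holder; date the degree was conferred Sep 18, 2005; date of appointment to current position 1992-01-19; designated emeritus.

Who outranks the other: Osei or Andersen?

Osei

By current position: Obi (Associate Professor); then Okonkwo, Brennan, Osei and Andersen (Assistant Professor).
Among Okonkwo, Brennan, Osei and Andersen, an endowed-chair holder before not an endowed-chair holder: Okonkwo (an endowed-chair holder) before Brennan, Osei and Andersen (not an endowed-chair holder).
Brennan, Osei and Andersen all have date of appointment to current position 1992-01-19, so the next rule applies.
Brennan, Osei and Andersen all have years of continuous service 6 years, so the next rule applies.
Among Brennan, Osei and Andersen, by date the degree was conferred (earlier first): Brennan (Aug 12, 1992) before Osei (Aug 4, 1994) before Andersen (Sep 18, 2005).
So Osei takes precedence.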